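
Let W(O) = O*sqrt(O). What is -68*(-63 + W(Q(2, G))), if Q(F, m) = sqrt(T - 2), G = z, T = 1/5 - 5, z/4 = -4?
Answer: 4284 - 68*5**(1/4)*34**(3/4)*I**(3/2)/5 ≈ 4486.5 - 202.48*I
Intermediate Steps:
z = -16 (z = 4*(-4) = -16)
T = -24/5 (T = 1/5 - 5 = -24/5 ≈ -4.8000)
G = -16
Q(F, m) = I*sqrt(170)/5 (Q(F, m) = sqrt(-24/5 - 2) = sqrt(-34/5) = I*sqrt(170)/5)
W(O) = O**(3/2)
-68*(-63 + W(Q(2, G))) = -68*(-63 + (I*sqrt(170)/5)**(3/2)) = -68*(-63 + 5**(1/4)*34**(3/4)*I**(3/2)/5) = 4284 - 68*5**(1/4)*34**(3/4)*I**(3/2)/5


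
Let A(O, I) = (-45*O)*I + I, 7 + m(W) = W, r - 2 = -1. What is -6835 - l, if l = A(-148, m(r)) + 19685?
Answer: 13446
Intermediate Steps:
r = 1 (r = 2 - 1 = 1)
m(W) = -7 + W
A(O, I) = I - 45*I*O (A(O, I) = -45*I*O + I = I - 45*I*O)
l = -20281 (l = (-7 + 1)*(1 - 45*(-148)) + 19685 = -6*(1 + 6660) + 19685 = -6*6661 + 19685 = -39966 + 19685 = -20281)
-6835 - l = -6835 - 1*(-20281) = -6835 + 20281 = 13446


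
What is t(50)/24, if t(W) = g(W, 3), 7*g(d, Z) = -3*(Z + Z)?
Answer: -3/28 ≈ -0.10714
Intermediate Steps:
g(d, Z) = -6*Z/7 (g(d, Z) = (-3*(Z + Z))/7 = (-6*Z)/7 = -6*Z/7)
t(W) = -18/7 (t(W) = -6/7*3 = -18/7)
t(50)/24 = -18/7/24 = -18/7*1/24 = -3/28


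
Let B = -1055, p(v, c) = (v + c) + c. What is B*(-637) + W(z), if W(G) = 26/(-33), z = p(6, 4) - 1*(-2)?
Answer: 22177129/33 ≈ 6.7203e+5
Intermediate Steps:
p(v, c) = v + 2*c (p(v, c) = (c + v) + c = v + 2*c)
z = 16 (z = (6 + 2*4) - 1*(-2) = (6 + 8) + 2 = 14 + 2 = 16)
W(G) = -26/33 (W(G) = 26*(-1/33) = -26/33)
B*(-637) + W(z) = -1055*(-637) - 26/33 = 672035 - 26/33 = 22177129/33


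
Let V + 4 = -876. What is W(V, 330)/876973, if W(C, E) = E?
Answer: 330/876973 ≈ 0.00037629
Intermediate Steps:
V = -880 (V = -4 - 876 = -880)
W(V, 330)/876973 = 330/876973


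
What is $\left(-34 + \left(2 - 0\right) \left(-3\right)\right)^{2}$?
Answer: $1600$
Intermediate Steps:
$\left(-34 + \left(2 - 0\right) \left(-3\right)\right)^{2} = \left(-34 + \left(2 + 0\right) \left(-3\right)\right)^{2} = \left(-34 + 2 \left(-3\right)\right)^{2} = \left(-34 - 6\right)^{2} = \left(-40\right)^{2} = 1600$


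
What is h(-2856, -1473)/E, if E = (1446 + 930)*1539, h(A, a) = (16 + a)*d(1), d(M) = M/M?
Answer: -1457/3656664 ≈ -0.00039845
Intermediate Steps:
d(M) = 1
h(A, a) = 16 + a (h(A, a) = (16 + a)*1 = 16 + a)
E = 3656664 (E = 2376*1539 = 3656664)
h(-2856, -1473)/E = (16 - 1473)/3656664 = -1457*1/3656664 = -1457/3656664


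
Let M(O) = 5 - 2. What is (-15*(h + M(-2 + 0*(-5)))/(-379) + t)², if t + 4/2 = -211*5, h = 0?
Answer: 160446711364/143641 ≈ 1.1170e+6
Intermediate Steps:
M(O) = 3
t = -1057 (t = -2 - 211*5 = -2 - 1055 = -1057)
(-15*(h + M(-2 + 0*(-5)))/(-379) + t)² = (-15*(0 + 3)/(-379) - 1057)² = (-15*3*(-1/379) - 1057)² = (-45*(-1/379) - 1057)² = (45/379 - 1057)² = (-400558/379)² = 160446711364/143641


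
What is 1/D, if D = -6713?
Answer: -1/6713 ≈ -0.00014896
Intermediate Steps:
1/D = 1/(-6713) = -1/6713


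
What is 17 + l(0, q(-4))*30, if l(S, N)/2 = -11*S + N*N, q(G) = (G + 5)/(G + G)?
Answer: 287/16 ≈ 17.938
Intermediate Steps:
q(G) = (5 + G)/(2*G) (q(G) = (5 + G)/((2*G)) = (5 + G)*(1/(2*G)) = (5 + G)/(2*G))
l(S, N) = -22*S + 2*N² (l(S, N) = 2*(-11*S + N*N) = 2*(-11*S + N²) = 2*(N² - 11*S) = -22*S + 2*N²)
17 + l(0, q(-4))*30 = 17 + (-22*0 + 2*((½)*(5 - 4)/(-4))²)*30 = 17 + (0 + 2*((½)*(-¼)*1)²)*30 = 17 + (0 + 2*(-⅛)²)*30 = 17 + (0 + 2*(1/64))*30 = 17 + (0 + 1/32)*30 = 17 + (1/32)*30 = 17 + 15/16 = 287/16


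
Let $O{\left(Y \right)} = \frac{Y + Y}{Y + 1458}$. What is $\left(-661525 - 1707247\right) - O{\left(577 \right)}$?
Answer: $- \frac{4820452174}{2035} \approx -2.3688 \cdot 10^{6}$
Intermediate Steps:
$O{\left(Y \right)} = \frac{2 Y}{1458 + Y}$
$\left(-661525 - 1707247\right) - O{\left(577 \right)} = \left(-661525 - 1707247\right) - 2 \cdot 577 \frac{1}{1458 + 577} = \left(-661525 - 1707247\right) - 2 \cdot 577 \cdot \frac{1}{2035} = -2368772 - 2 \cdot 577 \cdot \frac{1}{2035} = -2368772 - \frac{1154}{2035} = - \frac{4820452174}{2035}$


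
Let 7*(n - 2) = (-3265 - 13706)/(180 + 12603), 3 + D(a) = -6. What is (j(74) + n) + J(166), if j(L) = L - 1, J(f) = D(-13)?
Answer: 1962925/29827 ≈ 65.810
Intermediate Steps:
D(a) = -9 (D(a) = -3 - 6 = -9)
J(f) = -9
j(L) = -1 + L
n = 53997/29827 (n = 2 + ((-3265 - 13706)/(180 + 12603))/7 = 2 + (-16971/12783)/7 = 2 + (-16971*1/12783)/7 = 2 + (⅐)*(-5657/4261) = 2 - 5657/29827 = 53997/29827 ≈ 1.8103)
(j(74) + n) + J(166) = ((-1 + 74) + 53997/29827) - 9 = (73 + 53997/29827) - 9 = 2231368/29827 - 9 = 1962925/29827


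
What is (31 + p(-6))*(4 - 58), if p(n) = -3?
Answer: -1512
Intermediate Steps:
(31 + p(-6))*(4 - 58) = (31 - 3)*(4 - 58) = 28*(-54) = -1512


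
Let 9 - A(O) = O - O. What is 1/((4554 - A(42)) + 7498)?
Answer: 1/12043 ≈ 8.3036e-5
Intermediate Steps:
A(O) = 9 (A(O) = 9 - (O - O) = 9 - 1*0 = 9 + 0 = 9)
1/((4554 - A(42)) + 7498) = 1/((4554 - 1*9) + 7498) = 1/((4554 - 9) + 7498) = 1/(4545 + 7498) = 1/12043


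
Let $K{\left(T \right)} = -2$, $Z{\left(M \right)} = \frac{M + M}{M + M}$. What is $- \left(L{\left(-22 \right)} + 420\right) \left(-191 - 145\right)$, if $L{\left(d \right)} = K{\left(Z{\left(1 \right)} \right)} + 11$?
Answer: $144144$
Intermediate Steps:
$Z{\left(M \right)} = 1$ ($Z{\left(M \right)} = \frac{2 M}{2 M} = 2 M \frac{1}{2 M} = 1$)
$L{\left(d \right)} = 9$ ($L{\left(d \right)} = -2 + 11 = 9$)
$- \left(L{\left(-22 \right)} + 420\right) \left(-191 - 145\right) = - \left(9 + 420\right) \left(-191 - 145\right) = - 429 \left(-336\right) = \left(-1\right) \left(-144144\right) = 144144$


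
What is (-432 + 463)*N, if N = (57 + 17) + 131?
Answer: 6355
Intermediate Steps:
N = 205 (N = 74 + 131 = 205)
(-432 + 463)*N = (-432 + 463)*205 = 31*205 = 6355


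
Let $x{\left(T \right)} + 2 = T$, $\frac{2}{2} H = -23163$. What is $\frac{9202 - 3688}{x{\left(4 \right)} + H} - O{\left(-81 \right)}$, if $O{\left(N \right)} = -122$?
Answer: $\frac{2820128}{23161} \approx 121.76$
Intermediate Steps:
$H = -23163$
$x{\left(T \right)} = -2 + T$
$\frac{9202 - 3688}{x{\left(4 \right)} + H} - O{\left(-81 \right)} = \frac{9202 - 3688}{\left(-2 + 4\right) - 23163} - -122 = \frac{5514}{2 - 23163} + 122 = \frac{5514}{-23161} + 122 = 5514 \left(- \frac{1}{23161}\right) + 122 = - \frac{5514}{23161} + 122 = \frac{2820128}{23161}$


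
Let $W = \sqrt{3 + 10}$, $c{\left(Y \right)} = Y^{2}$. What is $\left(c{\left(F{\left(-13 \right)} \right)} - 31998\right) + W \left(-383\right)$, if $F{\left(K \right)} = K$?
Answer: $-31829 - 383 \sqrt{13} \approx -33210.0$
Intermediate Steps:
$W = \sqrt{13} \approx 3.6056$
$\left(c{\left(F{\left(-13 \right)} \right)} - 31998\right) + W \left(-383\right) = \left(\left(-13\right)^{2} - 31998\right) + \sqrt{13} \left(-383\right) = \left(169 - 31998\right) - 383 \sqrt{13} = -31829 - 383 \sqrt{13}$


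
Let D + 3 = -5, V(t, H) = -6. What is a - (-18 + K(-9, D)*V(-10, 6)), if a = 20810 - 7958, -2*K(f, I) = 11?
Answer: 12837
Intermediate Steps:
D = -8 (D = -3 - 5 = -8)
K(f, I) = -11/2 (K(f, I) = -½*11 = -11/2)
a = 12852
a - (-18 + K(-9, D)*V(-10, 6)) = 12852 - (-18 - 11/2*(-6)) = 12852 - (-18 + 33) = 12852 - 1*15 = 12852 - 15 = 12837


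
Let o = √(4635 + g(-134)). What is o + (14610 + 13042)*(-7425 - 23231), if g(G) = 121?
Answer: -847699712 + 2*√1189 ≈ -8.4770e+8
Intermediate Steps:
o = 2*√1189 (o = √(4635 + 121) = √4756 = 2*√1189 ≈ 68.964)
o + (14610 + 13042)*(-7425 - 23231) = 2*√1189 + (14610 + 13042)*(-7425 - 23231) = 2*√1189 + 27652*(-30656) = 2*√1189 - 847699712 = -847699712 + 2*√1189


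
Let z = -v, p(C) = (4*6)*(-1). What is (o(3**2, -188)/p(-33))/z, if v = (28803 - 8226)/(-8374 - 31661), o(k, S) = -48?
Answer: 26690/6859 ≈ 3.8912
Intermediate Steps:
v = -6859/13345 (v = 20577/(-40035) = 20577*(-1/40035) = -6859/13345 ≈ -0.51398)
p(C) = -24 (p(C) = 24*(-1) = -24)
z = 6859/13345 (z = -1*(-6859/13345) = 6859/13345 ≈ 0.51398)
(o(3**2, -188)/p(-33))/z = (-48/(-24))/(6859/13345) = -48*(-1/24)*(13345/6859) = 2*(13345/6859) = 26690/6859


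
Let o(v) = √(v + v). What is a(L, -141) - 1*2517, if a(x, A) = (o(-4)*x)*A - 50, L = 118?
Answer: -2567 - 33276*I*√2 ≈ -2567.0 - 47059.0*I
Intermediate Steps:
o(v) = √2*√v (o(v) = √(2*v) = √2*√v)
a(x, A) = -50 + 2*I*A*x*√2 (a(x, A) = ((√2*√(-4))*x)*A - 50 = ((√2*(2*I))*x)*A - 50 = ((2*I*√2)*x)*A - 50 = (2*I*x*√2)*A - 50 = 2*I*A*x*√2 - 50 = -50 + 2*I*A*x*√2)
a(L, -141) - 1*2517 = (-50 + 2*I*(-141)*118*√2) - 1*2517 = (-50 - 33276*I*√2) - 2517 = -2567 - 33276*I*√2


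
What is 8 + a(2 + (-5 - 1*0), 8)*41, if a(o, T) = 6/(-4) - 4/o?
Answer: 7/6 ≈ 1.1667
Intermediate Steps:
a(o, T) = -3/2 - 4/o (a(o, T) = 6*(-1/4) - 4/o = -3/2 - 4/o)
8 + a(2 + (-5 - 1*0), 8)*41 = 8 + (-3/2 - 4/(2 + (-5 - 1*0)))*41 = 8 + (-3/2 - 4/(2 + (-5 + 0)))*41 = 8 + (-3/2 - 4/(2 - 5))*41 = 8 + (-3/2 - 4/(-3))*41 = 8 + (-3/2 - 4*(-1/3))*41 = 8 + (-3/2 + 4/3)*41 = 8 - 1/6*41 = 8 - 41/6 = 7/6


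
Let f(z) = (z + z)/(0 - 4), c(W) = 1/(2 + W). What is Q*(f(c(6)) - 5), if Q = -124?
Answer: 2511/4 ≈ 627.75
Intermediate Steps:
f(z) = -z/2 (f(z) = (2*z)/(-4) = (2*z)*(-1/4) = -z/2)
Q*(f(c(6)) - 5) = -124*(-1/(2*(2 + 6)) - 5) = -124*(-1/2/8 - 5) = -124*(-1/2*1/8 - 5) = -124*(-1/16 - 5) = -124*(-81/16) = 2511/4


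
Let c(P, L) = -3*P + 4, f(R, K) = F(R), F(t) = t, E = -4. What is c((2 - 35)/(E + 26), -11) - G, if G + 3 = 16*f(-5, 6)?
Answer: 183/2 ≈ 91.500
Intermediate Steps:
f(R, K) = R
c(P, L) = 4 - 3*P
G = -83 (G = -3 + 16*(-5) = -3 - 80 = -83)
c((2 - 35)/(E + 26), -11) - G = (4 - 3*(2 - 35)/(-4 + 26)) - 1*(-83) = (4 - (-99)/22) + 83 = (4 - 3*(-3/2)) + 83 = (4 + 9/2) + 83 = 17/2 + 83 = 183/2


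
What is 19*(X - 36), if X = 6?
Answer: -570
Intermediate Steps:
19*(X - 36) = 19*(6 - 36) = 19*(-30) = -570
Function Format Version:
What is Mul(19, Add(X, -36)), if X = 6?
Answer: -570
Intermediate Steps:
Mul(19, Add(X, -36)) = Mul(19, Add(6, -36)) = Mul(19, -30) = -570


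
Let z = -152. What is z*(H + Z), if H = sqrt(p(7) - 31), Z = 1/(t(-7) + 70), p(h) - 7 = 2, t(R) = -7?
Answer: -152/63 - 152*I*sqrt(22) ≈ -2.4127 - 712.94*I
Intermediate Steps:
p(h) = 9 (p(h) = 7 + 2 = 9)
Z = 1/63 (Z = 1/(-7 + 70) = 1/63 ≈ 0.015873)
H = I*sqrt(22) (H = sqrt(9 - 31) = sqrt(-22) = I*sqrt(22) ≈ 4.6904*I)
z*(H + Z) = -152*(I*sqrt(22) + 1/63) = -152*(1/63 + I*sqrt(22)) = -152/63 - 152*I*sqrt(22)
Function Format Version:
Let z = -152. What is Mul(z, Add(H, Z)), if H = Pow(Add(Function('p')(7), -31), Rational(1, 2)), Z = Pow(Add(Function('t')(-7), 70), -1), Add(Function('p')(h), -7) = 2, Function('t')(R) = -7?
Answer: Add(Rational(-152, 63), Mul(-152, I, Pow(22, Rational(1, 2)))) ≈ Add(-2.4127, Mul(-712.94, I))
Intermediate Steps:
Function('p')(h) = 9 (Function('p')(h) = Add(7, 2) = 9)
Z = Rational(1, 63) (Z = Pow(Add(-7, 70), -1) = Pow(63, -1) = Rational(1, 63) ≈ 0.015873)
H = Mul(I, Pow(22, Rational(1, 2))) (H = Pow(Add(9, -31), Rational(1, 2)) = Pow(-22, Rational(1, 2)) = Mul(I, Pow(22, Rational(1, 2))) ≈ Mul(4.6904, I))
Mul(z, Add(H, Z)) = Mul(-152, Add(Mul(I, Pow(22, Rational(1, 2))), Rational(1, 63))) = Mul(-152, Add(Rational(1, 63), Mul(I, Pow(22, Rational(1, 2))))) = Add(Rational(-152, 63), Mul(-152, I, Pow(22, Rational(1, 2))))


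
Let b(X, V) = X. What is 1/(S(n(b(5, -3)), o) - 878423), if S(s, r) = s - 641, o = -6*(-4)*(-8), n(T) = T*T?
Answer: -1/879039 ≈ -1.1376e-6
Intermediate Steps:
n(T) = T²
o = -192 (o = 24*(-8) = -192)
S(s, r) = -641 + s
1/(S(n(b(5, -3)), o) - 878423) = 1/((-641 + 5²) - 878423) = 1/((-641 + 25) - 878423) = 1/(-616 - 878423) = 1/(-879039) = -1/879039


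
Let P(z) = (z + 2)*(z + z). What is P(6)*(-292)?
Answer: -28032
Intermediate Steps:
P(z) = 2*z*(2 + z) (P(z) = (2 + z)*(2*z) = 2*z*(2 + z))
P(6)*(-292) = (2*6*(2 + 6))*(-292) = (2*6*8)*(-292) = 96*(-292) = -28032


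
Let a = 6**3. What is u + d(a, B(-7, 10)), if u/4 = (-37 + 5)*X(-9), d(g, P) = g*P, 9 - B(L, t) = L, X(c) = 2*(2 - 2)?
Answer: 3456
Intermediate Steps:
X(c) = 0 (X(c) = 2*0 = 0)
B(L, t) = 9 - L
a = 216
d(g, P) = P*g
u = 0 (u = 4*((-37 + 5)*0) = 4*(-32*0) = 4*0 = 0)
u + d(a, B(-7, 10)) = 0 + (9 - 1*(-7))*216 = 0 + (9 + 7)*216 = 0 + 16*216 = 0 + 3456 = 3456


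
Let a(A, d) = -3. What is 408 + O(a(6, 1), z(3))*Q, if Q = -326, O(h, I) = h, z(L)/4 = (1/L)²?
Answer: 1386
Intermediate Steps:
z(L) = 4/L² (z(L) = 4*(1/L)² = 4/L²)
408 + O(a(6, 1), z(3))*Q = 408 - 3*(-326) = 408 + 978 = 1386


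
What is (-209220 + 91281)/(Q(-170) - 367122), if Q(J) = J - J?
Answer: 39313/122374 ≈ 0.32125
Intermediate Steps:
Q(J) = 0
(-209220 + 91281)/(Q(-170) - 367122) = (-209220 + 91281)/(0 - 367122) = -117939/(-367122) = -117939*(-1/367122) = 39313/122374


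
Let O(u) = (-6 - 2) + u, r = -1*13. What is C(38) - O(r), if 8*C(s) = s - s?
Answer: 21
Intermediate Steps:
r = -13
C(s) = 0 (C(s) = (s - s)/8 = (⅛)*0 = 0)
O(u) = -8 + u
C(38) - O(r) = 0 - (-8 - 13) = 0 - 1*(-21) = 0 + 21 = 21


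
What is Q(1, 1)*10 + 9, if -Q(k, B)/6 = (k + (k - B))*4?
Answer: -231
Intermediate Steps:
Q(k, B) = -48*k + 24*B (Q(k, B) = -6*(k + (k - B))*4 = -6*(-B + 2*k)*4 = -6*(-4*B + 8*k) = -48*k + 24*B)
Q(1, 1)*10 + 9 = (-48*1 + 24*1)*10 + 9 = (-48 + 24)*10 + 9 = -24*10 + 9 = -240 + 9 = -231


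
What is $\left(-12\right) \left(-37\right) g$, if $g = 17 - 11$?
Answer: $2664$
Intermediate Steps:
$g = 6$ ($g = 17 - 11 = 6$)
$\left(-12\right) \left(-37\right) g = \left(-12\right) \left(-37\right) 6 = 444 \cdot 6 = 2664$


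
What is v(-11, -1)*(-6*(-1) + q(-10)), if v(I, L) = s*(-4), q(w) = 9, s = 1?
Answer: -60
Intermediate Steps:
v(I, L) = -4 (v(I, L) = 1*(-4) = -4)
v(-11, -1)*(-6*(-1) + q(-10)) = -4*(-6*(-1) + 9) = -4*(6 + 9) = -4*15 = -60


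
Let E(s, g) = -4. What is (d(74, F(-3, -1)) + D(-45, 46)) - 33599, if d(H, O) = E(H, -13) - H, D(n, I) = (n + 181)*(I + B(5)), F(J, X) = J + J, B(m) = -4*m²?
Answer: -41021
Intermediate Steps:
F(J, X) = 2*J
D(n, I) = (-100 + I)*(181 + n) (D(n, I) = (n + 181)*(I - 4*5²) = (181 + n)*(I - 4*25) = (181 + n)*(I - 100) = (181 + n)*(-100 + I) = (-100 + I)*(181 + n))
d(H, O) = -4 - H
(d(74, F(-3, -1)) + D(-45, 46)) - 33599 = ((-4 - 1*74) + (-18100 - 100*(-45) + 181*46 + 46*(-45))) - 33599 = ((-4 - 74) + (-18100 + 4500 + 8326 - 2070)) - 33599 = (-78 - 7344) - 33599 = -7422 - 33599 = -41021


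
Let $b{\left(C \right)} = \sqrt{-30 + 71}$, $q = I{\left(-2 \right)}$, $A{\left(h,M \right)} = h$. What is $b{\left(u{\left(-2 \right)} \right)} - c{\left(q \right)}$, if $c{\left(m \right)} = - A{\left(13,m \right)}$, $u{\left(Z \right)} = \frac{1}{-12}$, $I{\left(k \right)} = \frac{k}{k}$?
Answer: $13 + \sqrt{41} \approx 19.403$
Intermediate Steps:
$I{\left(k \right)} = 1$
$q = 1$
$u{\left(Z \right)} = - \frac{1}{12}$
$c{\left(m \right)} = -13$ ($c{\left(m \right)} = \left(-1\right) 13 = -13$)
$b{\left(C \right)} = \sqrt{41}$
$b{\left(u{\left(-2 \right)} \right)} - c{\left(q \right)} = \sqrt{41} - -13 = \sqrt{41} + 13 = 13 + \sqrt{41}$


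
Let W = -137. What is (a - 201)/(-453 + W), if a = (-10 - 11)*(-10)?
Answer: -9/590 ≈ -0.015254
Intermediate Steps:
a = 210 (a = -21*(-10) = 210)
(a - 201)/(-453 + W) = (210 - 201)/(-453 - 137) = 9/(-590) = 9*(-1/590) = -9/590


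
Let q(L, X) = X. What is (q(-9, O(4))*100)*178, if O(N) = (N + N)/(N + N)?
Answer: 17800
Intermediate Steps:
O(N) = 1 (O(N) = (2*N)/((2*N)) = (2*N)*(1/(2*N)) = 1)
(q(-9, O(4))*100)*178 = (1*100)*178 = 100*178 = 17800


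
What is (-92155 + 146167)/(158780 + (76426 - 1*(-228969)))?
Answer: 18004/154725 ≈ 0.11636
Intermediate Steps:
(-92155 + 146167)/(158780 + (76426 - 1*(-228969))) = 54012/(158780 + (76426 + 228969)) = 54012/(158780 + 305395) = 54012/464175 = 54012*(1/464175) = 18004/154725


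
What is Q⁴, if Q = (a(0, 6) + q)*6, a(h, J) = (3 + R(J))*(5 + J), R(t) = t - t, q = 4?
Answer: 2428912656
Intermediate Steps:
R(t) = 0
a(h, J) = 15 + 3*J (a(h, J) = (3 + 0)*(5 + J) = 3*(5 + J) = 15 + 3*J)
Q = 222 (Q = ((15 + 3*6) + 4)*6 = ((15 + 18) + 4)*6 = (33 + 4)*6 = 37*6 = 222)
Q⁴ = 222⁴ = 2428912656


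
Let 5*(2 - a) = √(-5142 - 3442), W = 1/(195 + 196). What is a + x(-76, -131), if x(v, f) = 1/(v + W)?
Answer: 59039/29715 - 2*I*√2146/5 ≈ 1.9868 - 18.53*I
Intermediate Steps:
W = 1/391 ≈ 0.0025575
a = 2 - 2*I*√2146/5 (a = 2 - √(-5142 - 3442)/5 = 2 - 2*I*√2146/5 ≈ 2.0 - 18.53*I)
x(v, f) = 1/(1/391 + v) (x(v, f) = 1/(v + 1/391) = 1/(1/391 + v))
a + x(-76, -131) = (2 - 2*I*√2146/5) + 391/(1 + 391*(-76)) = (2 - 2*I*√2146/5) + 391/(1 - 29716) = (2 - 2*I*√2146/5) + 391/(-29715) = (2 - 2*I*√2146/5) + 391*(-1/29715) = (2 - 2*I*√2146/5) - 391/29715 = 59039/29715 - 2*I*√2146/5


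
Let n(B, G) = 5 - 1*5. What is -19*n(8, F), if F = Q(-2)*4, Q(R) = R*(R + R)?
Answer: 0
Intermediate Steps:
Q(R) = 2*R**2 (Q(R) = R*(2*R) = 2*R**2)
F = 32 (F = (2*(-2)**2)*4 = (2*4)*4 = 8*4 = 32)
n(B, G) = 0 (n(B, G) = 5 - 5 = 0)
-19*n(8, F) = -19*0 = 0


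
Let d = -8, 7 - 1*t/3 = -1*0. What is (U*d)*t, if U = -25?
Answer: 4200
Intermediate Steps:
t = 21 (t = 21 - (-3)*0 = 21 - 3*0 = 21 + 0 = 21)
(U*d)*t = -25*(-8)*21 = 200*21 = 4200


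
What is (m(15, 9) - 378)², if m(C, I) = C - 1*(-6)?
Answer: 127449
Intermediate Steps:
m(C, I) = 6 + C (m(C, I) = C + 6 = 6 + C)
(m(15, 9) - 378)² = ((6 + 15) - 378)² = (21 - 378)² = (-357)² = 127449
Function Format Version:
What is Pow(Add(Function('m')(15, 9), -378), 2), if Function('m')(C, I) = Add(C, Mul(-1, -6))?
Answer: 127449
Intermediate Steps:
Function('m')(C, I) = Add(6, C) (Function('m')(C, I) = Add(C, 6) = Add(6, C))
Pow(Add(Function('m')(15, 9), -378), 2) = Pow(Add(Add(6, 15), -378), 2) = Pow(Add(21, -378), 2) = Pow(-357, 2) = 127449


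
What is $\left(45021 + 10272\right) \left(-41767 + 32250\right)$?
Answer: $-526223481$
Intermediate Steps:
$\left(45021 + 10272\right) \left(-41767 + 32250\right) = 55293 \left(-9517\right) = -526223481$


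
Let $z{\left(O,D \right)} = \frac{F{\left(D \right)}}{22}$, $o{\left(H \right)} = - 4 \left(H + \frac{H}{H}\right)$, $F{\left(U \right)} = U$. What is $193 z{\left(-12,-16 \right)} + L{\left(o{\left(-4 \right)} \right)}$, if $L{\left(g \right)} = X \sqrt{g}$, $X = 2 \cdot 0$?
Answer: $- \frac{1544}{11} \approx -140.36$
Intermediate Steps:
$X = 0$
$o{\left(H \right)} = -4 - 4 H$ ($o{\left(H \right)} = - 4 \left(H + 1\right) = - 4 \left(1 + H\right) = -4 - 4 H$)
$L{\left(g \right)} = 0$ ($L{\left(g \right)} = 0 \sqrt{g} = 0$)
$z{\left(O,D \right)} = \frac{D}{22}$
$193 z{\left(-12,-16 \right)} + L{\left(o{\left(-4 \right)} \right)} = 193 \cdot \frac{1}{22} \left(-16\right) + 0 = 193 \left(- \frac{8}{11}\right) + 0 = - \frac{1544}{11} + 0 = - \frac{1544}{11}$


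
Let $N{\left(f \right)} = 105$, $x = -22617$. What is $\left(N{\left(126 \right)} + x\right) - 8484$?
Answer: $-30996$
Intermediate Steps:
$\left(N{\left(126 \right)} + x\right) - 8484 = \left(105 - 22617\right) - 8484 = -22512 - 8484 = -30996$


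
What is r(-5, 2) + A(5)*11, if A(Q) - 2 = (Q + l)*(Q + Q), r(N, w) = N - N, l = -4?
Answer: 132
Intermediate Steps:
r(N, w) = 0
A(Q) = 2 + 2*Q*(-4 + Q) (A(Q) = 2 + (Q - 4)*(Q + Q) = 2 + (-4 + Q)*(2*Q) = 2 + 2*Q*(-4 + Q))
r(-5, 2) + A(5)*11 = 0 + (2 - 8*5 + 2*5²)*11 = 0 + (2 - 40 + 2*25)*11 = 0 + (2 - 40 + 50)*11 = 0 + 12*11 = 0 + 132 = 132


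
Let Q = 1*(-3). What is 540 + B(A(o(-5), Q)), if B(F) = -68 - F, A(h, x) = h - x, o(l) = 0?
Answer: 469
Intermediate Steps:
Q = -3
540 + B(A(o(-5), Q)) = 540 + (-68 - (0 - 1*(-3))) = 540 + (-68 - (0 + 3)) = 540 + (-68 - 1*3) = 540 + (-68 - 3) = 540 - 71 = 469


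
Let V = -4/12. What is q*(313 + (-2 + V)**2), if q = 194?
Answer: 556004/9 ≈ 61778.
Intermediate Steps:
V = -1/3 (V = -4*1/12 = -1/3 ≈ -0.33333)
q*(313 + (-2 + V)**2) = 194*(313 + (-2 - 1/3)**2) = 194*(313 + (-7/3)**2) = 194*(313 + 49/9) = 194*(2866/9) = 556004/9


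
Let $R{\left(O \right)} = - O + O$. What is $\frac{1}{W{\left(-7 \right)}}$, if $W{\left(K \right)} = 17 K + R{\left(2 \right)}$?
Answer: $- \frac{1}{119} \approx -0.0084034$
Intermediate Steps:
$R{\left(O \right)} = 0$
$W{\left(K \right)} = 17 K$ ($W{\left(K \right)} = 17 K + 0 = 17 K$)
$\frac{1}{W{\left(-7 \right)}} = \frac{1}{17 \left(-7\right)} = \frac{1}{-119} = - \frac{1}{119}$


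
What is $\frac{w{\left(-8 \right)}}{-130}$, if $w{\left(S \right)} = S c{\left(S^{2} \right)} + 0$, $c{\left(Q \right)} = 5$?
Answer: $\frac{4}{13} \approx 0.30769$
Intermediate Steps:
$w{\left(S \right)} = 5 S$ ($w{\left(S \right)} = S 5 + 0 = 5 S + 0 = 5 S$)
$\frac{w{\left(-8 \right)}}{-130} = \frac{5 \left(-8\right)}{-130} = \left(-40\right) \left(- \frac{1}{130}\right) = \frac{4}{13}$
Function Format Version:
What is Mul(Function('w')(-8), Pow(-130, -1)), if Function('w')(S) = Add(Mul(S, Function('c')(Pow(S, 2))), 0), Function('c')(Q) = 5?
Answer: Rational(4, 13) ≈ 0.30769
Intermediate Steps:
Function('w')(S) = Mul(5, S) (Function('w')(S) = Add(Mul(S, 5), 0) = Add(Mul(5, S), 0) = Mul(5, S))
Mul(Function('w')(-8), Pow(-130, -1)) = Mul(Mul(5, -8), Pow(-130, -1)) = Mul(-40, Rational(-1, 130)) = Rational(4, 13)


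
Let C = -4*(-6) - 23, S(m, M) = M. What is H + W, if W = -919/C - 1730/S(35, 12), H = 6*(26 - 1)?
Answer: -5479/6 ≈ -913.17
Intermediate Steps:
C = 1 (C = 24 - 23 = 1)
H = 150 (H = 6*25 = 150)
W = -6379/6 (W = -919/1 - 1730/12 = -919*1 - 1730*1/12 = -919 - 865/6 = -6379/6 ≈ -1063.2)
H + W = 150 - 6379/6 = -5479/6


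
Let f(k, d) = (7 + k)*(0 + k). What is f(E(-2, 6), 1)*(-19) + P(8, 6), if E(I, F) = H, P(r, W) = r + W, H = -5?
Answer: 204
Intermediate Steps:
P(r, W) = W + r
E(I, F) = -5
f(k, d) = k*(7 + k) (f(k, d) = (7 + k)*k = k*(7 + k))
f(E(-2, 6), 1)*(-19) + P(8, 6) = -5*(7 - 5)*(-19) + (6 + 8) = -5*2*(-19) + 14 = -10*(-19) + 14 = 190 + 14 = 204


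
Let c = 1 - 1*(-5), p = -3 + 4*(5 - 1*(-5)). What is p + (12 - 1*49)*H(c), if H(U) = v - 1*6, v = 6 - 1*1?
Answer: 74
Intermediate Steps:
v = 5 (v = 6 - 1 = 5)
p = 37 (p = -3 + 4*(5 + 5) = -3 + 4*10 = -3 + 40 = 37)
c = 6 (c = 1 + 5 = 6)
H(U) = -1 (H(U) = 5 - 1*6 = 5 - 6 = -1)
p + (12 - 1*49)*H(c) = 37 + (12 - 1*49)*(-1) = 37 + (12 - 49)*(-1) = 37 - 37*(-1) = 37 + 37 = 74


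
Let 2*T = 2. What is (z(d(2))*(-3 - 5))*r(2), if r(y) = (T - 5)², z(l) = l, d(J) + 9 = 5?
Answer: 512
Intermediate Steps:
d(J) = -4 (d(J) = -9 + 5 = -4)
T = 1 (T = (½)*2 = 1)
r(y) = 16 (r(y) = (1 - 5)² = (-4)² = 16)
(z(d(2))*(-3 - 5))*r(2) = -4*(-3 - 5)*16 = -4*(-8)*16 = 32*16 = 512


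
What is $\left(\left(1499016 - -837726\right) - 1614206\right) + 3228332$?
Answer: $3950868$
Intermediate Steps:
$\left(\left(1499016 - -837726\right) - 1614206\right) + 3228332 = \left(\left(1499016 + 837726\right) - 1614206\right) + 3228332 = \left(2336742 - 1614206\right) + 3228332 = 722536 + 3228332 = 3950868$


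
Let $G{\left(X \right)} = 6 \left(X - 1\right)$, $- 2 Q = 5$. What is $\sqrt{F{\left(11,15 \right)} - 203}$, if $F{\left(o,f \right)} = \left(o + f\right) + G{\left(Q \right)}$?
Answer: $3 i \sqrt{22} \approx 14.071 i$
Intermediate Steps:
$Q = - \frac{5}{2}$ ($Q = \left(- \frac{1}{2}\right) 5 = - \frac{5}{2} \approx -2.5$)
$G{\left(X \right)} = -6 + 6 X$ ($G{\left(X \right)} = 6 \left(-1 + X\right) = -6 + 6 X$)
$F{\left(o,f \right)} = -21 + f + o$ ($F{\left(o,f \right)} = \left(o + f\right) + \left(-6 + 6 \left(- \frac{5}{2}\right)\right) = \left(f + o\right) - 21 = -21 + f + o$)
$\sqrt{F{\left(11,15 \right)} - 203} = \sqrt{\left(-21 + 15 + 11\right) - 203} = \sqrt{5 - 203} = \sqrt{-198} = 3 i \sqrt{22}$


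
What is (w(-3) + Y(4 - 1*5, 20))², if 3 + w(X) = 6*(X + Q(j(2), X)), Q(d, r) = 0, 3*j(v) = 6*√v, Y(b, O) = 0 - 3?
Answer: 576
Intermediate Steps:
Y(b, O) = -3
j(v) = 2*√v (j(v) = (6*√v)/3 = 2*√v)
w(X) = -3 + 6*X (w(X) = -3 + 6*(X + 0) = -3 + 6*X)
(w(-3) + Y(4 - 1*5, 20))² = ((-3 + 6*(-3)) - 3)² = ((-3 - 18) - 3)² = (-21 - 3)² = (-24)² = 576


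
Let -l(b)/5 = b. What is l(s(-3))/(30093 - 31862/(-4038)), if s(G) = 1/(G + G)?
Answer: 3365/121547396 ≈ 2.7685e-5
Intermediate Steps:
s(G) = 1/(2*G)
l(b) = -5*b
l(s(-3))/(30093 - 31862/(-4038)) = (-5/(2*(-3)))/(30093 - 31862/(-4038)) = (-5*(-1)/(2*3))/(30093 - 31862*(-1/4038)) = (-5*(-⅙))/(30093 + 15931/2019) = 5/(6*(60773698/2019)) = (⅚)*(2019/60773698) = 3365/121547396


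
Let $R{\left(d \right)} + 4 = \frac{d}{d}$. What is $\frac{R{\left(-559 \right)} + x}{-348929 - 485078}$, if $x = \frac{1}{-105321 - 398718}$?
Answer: $\frac{1512118}{420372054273} \approx 3.5971 \cdot 10^{-6}$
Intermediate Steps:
$x = - \frac{1}{504039}$ ($x = \frac{1}{-504039} = - \frac{1}{504039} \approx -1.984 \cdot 10^{-6}$)
$R{\left(d \right)} = -3$ ($R{\left(d \right)} = -4 + \frac{d}{d} = -4 + 1 = -3$)
$\frac{R{\left(-559 \right)} + x}{-348929 - 485078} = \frac{-3 - \frac{1}{504039}}{-348929 - 485078} = - \frac{1512118}{504039 \left(-834007\right)} = \left(- \frac{1512118}{504039}\right) \left(- \frac{1}{834007}\right) = \frac{1512118}{420372054273}$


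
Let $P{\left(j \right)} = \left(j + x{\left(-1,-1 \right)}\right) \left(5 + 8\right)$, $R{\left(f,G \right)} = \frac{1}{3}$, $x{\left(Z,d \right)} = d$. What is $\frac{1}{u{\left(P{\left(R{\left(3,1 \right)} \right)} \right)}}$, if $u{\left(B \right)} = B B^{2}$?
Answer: $- \frac{27}{17576} \approx -0.0015362$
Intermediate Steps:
$R{\left(f,G \right)} = \frac{1}{3}$
$P{\left(j \right)} = -13 + 13 j$ ($P{\left(j \right)} = \left(j - 1\right) \left(5 + 8\right) = \left(-1 + j\right) 13 = -13 + 13 j$)
$u{\left(B \right)} = B^{3}$
$\frac{1}{u{\left(P{\left(R{\left(3,1 \right)} \right)} \right)}} = \frac{1}{\left(-13 + 13 \cdot \frac{1}{3}\right)^{3}} = \frac{1}{\left(-13 + \frac{13}{3}\right)^{3}} = \frac{1}{\left(- \frac{26}{3}\right)^{3}} = \frac{1}{- \frac{17576}{27}} = - \frac{27}{17576}$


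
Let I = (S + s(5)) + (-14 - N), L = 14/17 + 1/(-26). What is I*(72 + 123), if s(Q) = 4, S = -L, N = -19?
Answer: 54465/34 ≈ 1601.9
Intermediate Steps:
L = 347/442 (L = 14*(1/17) + 1*(-1/26) = 14/17 - 1/26 = 347/442 ≈ 0.78507)
S = -347/442 (S = -1*347/442 = -347/442 ≈ -0.78507)
I = 3631/442 (I = (-347/442 + 4) + (-14 - 1*(-19)) = 1421/442 + (-14 + 19) = 1421/442 + 5 = 3631/442 ≈ 8.2149)
I*(72 + 123) = 3631*(72 + 123)/442 = (3631/442)*195 = 54465/34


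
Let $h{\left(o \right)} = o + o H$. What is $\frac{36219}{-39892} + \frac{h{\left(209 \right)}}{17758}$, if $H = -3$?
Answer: $- \frac{329925929}{354201068} \approx -0.93147$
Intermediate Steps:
$h{\left(o \right)} = - 2 o$ ($h{\left(o \right)} = o + o \left(-3\right) = o - 3 o = - 2 o$)
$\frac{36219}{-39892} + \frac{h{\left(209 \right)}}{17758} = \frac{36219}{-39892} + \frac{\left(-2\right) 209}{17758} = 36219 \left(- \frac{1}{39892}\right) - \frac{209}{8879} = - \frac{36219}{39892} - \frac{209}{8879} = - \frac{329925929}{354201068}$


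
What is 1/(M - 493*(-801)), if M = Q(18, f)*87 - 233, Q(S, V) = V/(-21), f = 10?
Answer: 7/2762330 ≈ 2.5341e-6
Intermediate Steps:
Q(S, V) = -V/21 (Q(S, V) = V*(-1/21) = -V/21)
M = -1921/7 (M = -1/21*10*87 - 233 = -10/21*87 - 233 = -290/7 - 233 = -1921/7 ≈ -274.43)
1/(M - 493*(-801)) = 1/(-1921/7 - 493*(-801)) = 1/(-1921/7 + 394893) = 1/(2762330/7) = 7/2762330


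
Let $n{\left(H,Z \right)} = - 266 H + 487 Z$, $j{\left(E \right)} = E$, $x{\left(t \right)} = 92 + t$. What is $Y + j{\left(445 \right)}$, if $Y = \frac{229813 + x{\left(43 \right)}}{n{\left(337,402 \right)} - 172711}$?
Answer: $\frac{29397707}{66579} \approx 441.55$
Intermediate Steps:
$Y = - \frac{229948}{66579}$ ($Y = \frac{229813 + \left(92 + 43\right)}{\left(\left(-266\right) 337 + 487 \cdot 402\right) - 172711} = \frac{229813 + 135}{\left(-89642 + 195774\right) - 172711} = \frac{229948}{106132 - 172711} = \frac{229948}{-66579} = 229948 \left(- \frac{1}{66579}\right) = - \frac{229948}{66579} \approx -3.4538$)
$Y + j{\left(445 \right)} = - \frac{229948}{66579} + 445 = \frac{29397707}{66579}$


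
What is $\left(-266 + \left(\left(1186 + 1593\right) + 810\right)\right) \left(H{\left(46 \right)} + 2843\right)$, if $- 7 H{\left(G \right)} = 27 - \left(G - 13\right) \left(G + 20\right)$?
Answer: $\frac{73278796}{7} \approx 1.0468 \cdot 10^{7}$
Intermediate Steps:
$H{\left(G \right)} = - \frac{27}{7} + \frac{\left(-13 + G\right) \left(20 + G\right)}{7}$ ($H{\left(G \right)} = - \frac{27 - \left(G - 13\right) \left(G + 20\right)}{7} = - \frac{27 - \left(-13 + G\right) \left(20 + G\right)}{7} = - \frac{27}{7} + \frac{\left(-13 + G\right) \left(20 + G\right)}{7}$)
$\left(-266 + \left(\left(1186 + 1593\right) + 810\right)\right) \left(H{\left(46 \right)} + 2843\right) = \left(-266 + \left(\left(1186 + 1593\right) + 810\right)\right) \left(\left(-41 + 46 + \frac{46^{2}}{7}\right) + 2843\right) = \left(-266 + \left(2779 + 810\right)\right) \left(\left(-41 + 46 + \frac{1}{7} \cdot 2116\right) + 2843\right) = \left(-266 + 3589\right) \left(\left(-41 + 46 + \frac{2116}{7}\right) + 2843\right) = 3323 \left(\frac{2151}{7} + 2843\right) = 3323 \cdot \frac{22052}{7} = \frac{73278796}{7}$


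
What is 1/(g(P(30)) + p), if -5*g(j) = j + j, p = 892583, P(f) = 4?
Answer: 5/4462907 ≈ 1.1203e-6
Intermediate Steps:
g(j) = -2*j/5 (g(j) = -(j + j)/5 = -2*j/5)
1/(g(P(30)) + p) = 1/(-2/5*4 + 892583) = 1/(-8/5 + 892583) = 1/(4462907/5) = 5/4462907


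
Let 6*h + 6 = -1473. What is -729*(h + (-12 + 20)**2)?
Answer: 266085/2 ≈ 1.3304e+5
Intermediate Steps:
h = -493/2 (h = -1 + (1/6)*(-1473) = -1 - 491/2 = -493/2 ≈ -246.50)
-729*(h + (-12 + 20)**2) = -729*(-493/2 + (-12 + 20)**2) = -729*(-493/2 + 8**2) = -729*(-493/2 + 64) = -729*(-365/2) = 266085/2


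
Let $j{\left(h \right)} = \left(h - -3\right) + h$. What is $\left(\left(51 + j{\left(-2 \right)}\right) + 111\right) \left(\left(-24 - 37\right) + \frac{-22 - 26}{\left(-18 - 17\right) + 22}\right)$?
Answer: $- \frac{119945}{13} \approx -9226.5$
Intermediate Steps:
$j{\left(h \right)} = 3 + 2 h$ ($j{\left(h \right)} = \left(h + 3\right) + h = \left(3 + h\right) + h = 3 + 2 h$)
$\left(\left(51 + j{\left(-2 \right)}\right) + 111\right) \left(\left(-24 - 37\right) + \frac{-22 - 26}{\left(-18 - 17\right) + 22}\right) = \left(\left(51 + \left(3 + 2 \left(-2\right)\right)\right) + 111\right) \left(\left(-24 - 37\right) + \frac{-22 - 26}{\left(-18 - 17\right) + 22}\right) = \left(\left(51 + \left(3 - 4\right)\right) + 111\right) \left(-61 - \frac{48}{-35 + 22}\right) = \left(\left(51 - 1\right) + 111\right) \left(-61 - \frac{48}{-13}\right) = \left(50 + 111\right) \left(-61 - - \frac{48}{13}\right) = 161 \left(-61 + \frac{48}{13}\right) = 161 \left(- \frac{745}{13}\right) = - \frac{119945}{13}$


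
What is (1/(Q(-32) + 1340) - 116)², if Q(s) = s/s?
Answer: 24197358025/1798281 ≈ 13456.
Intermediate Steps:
Q(s) = 1
(1/(Q(-32) + 1340) - 116)² = (1/(1 + 1340) - 116)² = (1/1341 - 116)² = (-155555/1341)² = 24197358025/1798281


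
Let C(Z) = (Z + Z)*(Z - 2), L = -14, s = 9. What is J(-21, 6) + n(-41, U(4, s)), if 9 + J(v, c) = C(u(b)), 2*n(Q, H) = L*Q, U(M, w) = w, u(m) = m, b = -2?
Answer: 294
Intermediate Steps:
n(Q, H) = -7*Q (n(Q, H) = (-14*Q)/2 = -7*Q)
C(Z) = 2*Z*(-2 + Z) (C(Z) = (2*Z)*(-2 + Z) = 2*Z*(-2 + Z))
J(v, c) = 7 (J(v, c) = -9 + 2*(-2)*(-2 - 2) = -9 + 2*(-2)*(-4) = -9 + 16 = 7)
J(-21, 6) + n(-41, U(4, s)) = 7 - 7*(-41) = 7 + 287 = 294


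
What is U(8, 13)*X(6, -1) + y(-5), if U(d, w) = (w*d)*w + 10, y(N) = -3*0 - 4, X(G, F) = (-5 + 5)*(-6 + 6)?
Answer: -4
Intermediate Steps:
X(G, F) = 0 (X(G, F) = 0*0 = 0)
y(N) = -4 (y(N) = 0 - 4 = -4)
U(d, w) = 10 + d*w² (U(d, w) = (d*w)*w + 10 = d*w² + 10 = 10 + d*w²)
U(8, 13)*X(6, -1) + y(-5) = (10 + 8*13²)*0 - 4 = (10 + 8*169)*0 - 4 = (10 + 1352)*0 - 4 = 1362*0 - 4 = 0 - 4 = -4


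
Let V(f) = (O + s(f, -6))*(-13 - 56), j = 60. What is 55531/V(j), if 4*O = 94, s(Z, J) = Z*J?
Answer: 111062/46437 ≈ 2.3917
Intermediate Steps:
s(Z, J) = J*Z
O = 47/2 (O = (¼)*94 = 47/2 ≈ 23.500)
V(f) = -3243/2 + 414*f (V(f) = (47/2 - 6*f)*(-13 - 56) = (47/2 - 6*f)*(-69) = -3243/2 + 414*f)
55531/V(j) = 55531/(-3243/2 + 414*60) = 55531/(-3243/2 + 24840) = 55531/(46437/2) = 55531*(2/46437) = 111062/46437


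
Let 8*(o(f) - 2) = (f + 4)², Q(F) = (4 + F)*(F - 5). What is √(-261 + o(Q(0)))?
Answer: I*√227 ≈ 15.067*I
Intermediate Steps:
Q(F) = (-5 + F)*(4 + F) (Q(F) = (4 + F)*(-5 + F) = (-5 + F)*(4 + F))
o(f) = 2 + (4 + f)²/8 (o(f) = 2 + (f + 4)²/8 = 2 + (4 + f)²/8)
√(-261 + o(Q(0))) = √(-261 + (2 + (4 + (-20 + 0² - 1*0))²/8)) = √(-261 + (2 + (4 + (-20 + 0 + 0))²/8)) = √(-261 + (2 + (4 - 20)²/8)) = √(-261 + (2 + (⅛)*(-16)²)) = √(-261 + (2 + (⅛)*256)) = √(-261 + (2 + 32)) = √(-261 + 34) = √(-227) = I*√227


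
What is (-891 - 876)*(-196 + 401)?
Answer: -362235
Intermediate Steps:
(-891 - 876)*(-196 + 401) = -1767*205 = -362235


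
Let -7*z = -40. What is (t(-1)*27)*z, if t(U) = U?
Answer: -1080/7 ≈ -154.29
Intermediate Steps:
z = 40/7 (z = -⅐*(-40) = 40/7 ≈ 5.7143)
(t(-1)*27)*z = -1*27*(40/7) = -27*40/7 = -1080/7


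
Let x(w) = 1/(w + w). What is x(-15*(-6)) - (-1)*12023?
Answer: 2164141/180 ≈ 12023.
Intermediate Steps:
x(w) = 1/(2*w)
x(-15*(-6)) - (-1)*12023 = 1/(2*((-15*(-6)))) - (-1)*12023 = (1/2)/90 - 1*(-12023) = (1/2)*(1/90) + 12023 = 1/180 + 12023 = 2164141/180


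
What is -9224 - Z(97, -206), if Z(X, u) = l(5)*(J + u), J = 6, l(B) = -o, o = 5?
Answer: -10224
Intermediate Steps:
l(B) = -5 (l(B) = -1*5 = -5)
Z(X, u) = -30 - 5*u (Z(X, u) = -5*(6 + u) = -30 - 5*u)
-9224 - Z(97, -206) = -9224 - (-30 - 5*(-206)) = -9224 - (-30 + 1030) = -9224 - 1*1000 = -9224 - 1000 = -10224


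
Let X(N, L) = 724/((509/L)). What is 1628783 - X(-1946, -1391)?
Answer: 830057631/509 ≈ 1.6308e+6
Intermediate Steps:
X(N, L) = 724*L/509 (X(N, L) = 724*(L/509) = 724*L/509)
1628783 - X(-1946, -1391) = 1628783 - 724*(-1391)/509 = 1628783 - 1*(-1007084/509) = 1628783 + 1007084/509 = 830057631/509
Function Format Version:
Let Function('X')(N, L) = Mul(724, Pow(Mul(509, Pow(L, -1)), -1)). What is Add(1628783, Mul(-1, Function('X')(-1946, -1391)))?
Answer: Rational(830057631, 509) ≈ 1.6308e+6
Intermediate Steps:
Function('X')(N, L) = Mul(Rational(724, 509), L) (Function('X')(N, L) = Mul(724, Mul(Rational(1, 509), L)) = Mul(Rational(724, 509), L))
Add(1628783, Mul(-1, Function('X')(-1946, -1391))) = Add(1628783, Mul(-1, Mul(Rational(724, 509), -1391))) = Add(1628783, Mul(-1, Rational(-1007084, 509))) = Add(1628783, Rational(1007084, 509)) = Rational(830057631, 509)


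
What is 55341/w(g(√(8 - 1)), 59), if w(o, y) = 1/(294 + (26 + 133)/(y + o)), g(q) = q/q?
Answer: 328338153/20 ≈ 1.6417e+7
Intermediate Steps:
g(q) = 1
w(o, y) = 1/(294 + 159/(o + y))
55341/w(g(√(8 - 1)), 59) = 55341/(((1 + 59)/(3*(53 + 98*1 + 98*59)))) = 55341/(((⅓)*60/(53 + 98 + 5782))) = 55341/(((⅓)*60/5933)) = 55341/(((⅓)*(1/5933)*60)) = 55341/(20/5933) = 55341*(5933/20) = 328338153/20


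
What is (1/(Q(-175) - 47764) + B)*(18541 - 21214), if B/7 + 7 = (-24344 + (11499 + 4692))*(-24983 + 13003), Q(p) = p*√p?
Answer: 2673*(-598246714625*√7 + 32656749802683*I)/(-47764*I + 875*√7) ≈ -1.8276e+12 + 32.0*I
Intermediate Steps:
Q(p) = p^(3/2)
B = 683710531 (B = -49 + 7*((-24344 + (11499 + 4692))*(-24983 + 13003)) = -49 + 7*((-24344 + 16191)*(-11980)) = -49 + 7*(-8153*(-11980)) = -49 + 7*97672940 = -49 + 683710580 = 683710531)
(1/(Q(-175) - 47764) + B)*(18541 - 21214) = (1/((-175)^(3/2) - 47764) + 683710531)*(18541 - 21214) = (1/(-875*I*√7 - 47764) + 683710531)*(-2673) = (1/(-47764 - 875*I*√7) + 683710531)*(-2673) = (683710531 + 1/(-47764 - 875*I*√7))*(-2673) = -1827558249363 - 2673/(-47764 - 875*I*√7)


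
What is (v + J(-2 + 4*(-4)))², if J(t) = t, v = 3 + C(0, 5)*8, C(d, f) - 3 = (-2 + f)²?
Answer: 6561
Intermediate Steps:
C(d, f) = 3 + (-2 + f)²
v = 99 (v = 3 + (3 + (-2 + 5)²)*8 = 3 + (3 + 3²)*8 = 3 + (3 + 9)*8 = 3 + 12*8 = 3 + 96 = 99)
(v + J(-2 + 4*(-4)))² = (99 + (-2 + 4*(-4)))² = (99 + (-2 - 16))² = (99 - 18)² = 81² = 6561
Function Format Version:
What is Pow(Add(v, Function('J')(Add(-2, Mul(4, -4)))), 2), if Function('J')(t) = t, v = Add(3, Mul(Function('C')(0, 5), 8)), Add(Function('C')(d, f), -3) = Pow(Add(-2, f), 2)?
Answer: 6561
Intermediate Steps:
Function('C')(d, f) = Add(3, Pow(Add(-2, f), 2))
v = 99 (v = Add(3, Mul(Add(3, Pow(Add(-2, 5), 2)), 8)) = Add(3, Mul(Add(3, Pow(3, 2)), 8)) = Add(3, Mul(Add(3, 9), 8)) = Add(3, Mul(12, 8)) = Add(3, 96) = 99)
Pow(Add(v, Function('J')(Add(-2, Mul(4, -4)))), 2) = Pow(Add(99, Add(-2, Mul(4, -4))), 2) = Pow(Add(99, Add(-2, -16)), 2) = Pow(Add(99, -18), 2) = Pow(81, 2) = 6561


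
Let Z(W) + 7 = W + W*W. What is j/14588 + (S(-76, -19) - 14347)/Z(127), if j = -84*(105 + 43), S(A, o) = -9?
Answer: -14694032/8465729 ≈ -1.7357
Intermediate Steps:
j = -12432 (j = -84*148 = -12432)
Z(W) = -7 + W + W² (Z(W) = -7 + (W + W*W) = -7 + (W + W²) = -7 + W + W²)
j/14588 + (S(-76, -19) - 14347)/Z(127) = -12432/14588 + (-9 - 14347)/(-7 + 127 + 127²) = -12432*1/14588 - 14356/(-7 + 127 + 16129) = -444/521 - 14356/16249 = -14694032/8465729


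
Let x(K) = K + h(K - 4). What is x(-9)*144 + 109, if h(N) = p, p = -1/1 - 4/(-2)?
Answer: -1043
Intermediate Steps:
p = 1 (p = -1*1 - 4*(-½) = -1 + 2 = 1)
h(N) = 1
x(K) = 1 + K (x(K) = K + 1 = 1 + K)
x(-9)*144 + 109 = (1 - 9)*144 + 109 = -8*144 + 109 = -1152 + 109 = -1043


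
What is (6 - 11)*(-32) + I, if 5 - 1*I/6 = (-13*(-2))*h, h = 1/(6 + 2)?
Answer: 341/2 ≈ 170.50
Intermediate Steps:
h = ⅛ (h = 1/8 = ⅛ ≈ 0.12500)
I = 21/2 (I = 30 - 6*(-13*(-2))/8 = 30 - 156/8 = 30 - 6*13/4 = 30 - 39/2 = 21/2 ≈ 10.500)
(6 - 11)*(-32) + I = (6 - 11)*(-32) + 21/2 = -5*(-32) + 21/2 = 160 + 21/2 = 341/2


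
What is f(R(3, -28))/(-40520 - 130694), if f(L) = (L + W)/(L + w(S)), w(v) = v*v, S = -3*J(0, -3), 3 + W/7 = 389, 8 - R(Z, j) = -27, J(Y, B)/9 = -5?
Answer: -2737/3126367640 ≈ -8.7546e-7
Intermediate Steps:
J(Y, B) = -45 (J(Y, B) = 9*(-5) = -45)
R(Z, j) = 35 (R(Z, j) = 8 - 1*(-27) = 8 + 27 = 35)
W = 2702 (W = -21 + 7*389 = -21 + 2723 = 2702)
S = 135 (S = -3*(-45) = 135)
w(v) = v**2
f(L) = (2702 + L)/(18225 + L) (f(L) = (L + 2702)/(L + 135**2) = (2702 + L)/(L + 18225) = (2702 + L)/(18225 + L))
f(R(3, -28))/(-40520 - 130694) = ((2702 + 35)/(18225 + 35))/(-40520 - 130694) = (2737/18260)/(-171214) = ((1/18260)*2737)*(-1/171214) = (2737/18260)*(-1/171214) = -2737/3126367640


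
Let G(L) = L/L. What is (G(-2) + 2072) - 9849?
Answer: -7776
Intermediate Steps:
G(L) = 1
(G(-2) + 2072) - 9849 = (1 + 2072) - 9849 = 2073 - 9849 = -7776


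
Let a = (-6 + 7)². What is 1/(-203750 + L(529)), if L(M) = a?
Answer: -1/203749 ≈ -4.9080e-6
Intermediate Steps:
a = 1 (a = 1² = 1)
L(M) = 1
1/(-203750 + L(529)) = 1/(-203750 + 1) = 1/(-203749) = -1/203749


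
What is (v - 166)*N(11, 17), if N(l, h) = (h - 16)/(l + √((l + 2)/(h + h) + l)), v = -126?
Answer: -109208/3727 + 876*√1462/3727 ≈ -20.315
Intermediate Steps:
N(l, h) = (-16 + h)/(l + √(l + (2 + l)/(2*h))) (N(l, h) = (-16 + h)/(l + √((2 + l)/((2*h)) + l)) = (-16 + h)/(l + √((2 + l)*(1/(2*h)) + l)) = (-16 + h)/(l + √((2 + l)/(2*h) + l)) = (-16 + h)/(l + √(l + (2 + l)/(2*h))))
(v - 166)*N(11, 17) = (-126 - 166)*(2*(-16 + 17)/(2*11 + √2*√((2 + 11 + 2*17*11)/17))) = -584/(22 + √2*√((2 + 11 + 374)/17)) = -584/(22 + √2*√((1/17)*387)) = -584/(22 + √2*√(387/17)) = -584/(22 + √2*(3*√731/17)) = -584/(22 + 3*√1462/17)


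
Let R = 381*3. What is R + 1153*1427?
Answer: 1646474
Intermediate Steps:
R = 1143
R + 1153*1427 = 1143 + 1153*1427 = 1143 + 1645331 = 1646474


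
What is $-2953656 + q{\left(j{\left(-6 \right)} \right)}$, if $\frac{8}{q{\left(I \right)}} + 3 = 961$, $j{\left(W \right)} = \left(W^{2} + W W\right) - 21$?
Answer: $- \frac{1414801220}{479} \approx -2.9537 \cdot 10^{6}$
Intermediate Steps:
$j{\left(W \right)} = -21 + 2 W^{2}$ ($j{\left(W \right)} = \left(W^{2} + W^{2}\right) - 21 = 2 W^{2} - 21 = -21 + 2 W^{2}$)
$q{\left(I \right)} = \frac{4}{479}$ ($q{\left(I \right)} = \frac{8}{-3 + 961} = \frac{8}{958} = 8 \cdot \frac{1}{958} = \frac{4}{479}$)
$-2953656 + q{\left(j{\left(-6 \right)} \right)} = -2953656 + \frac{4}{479} = - \frac{1414801220}{479}$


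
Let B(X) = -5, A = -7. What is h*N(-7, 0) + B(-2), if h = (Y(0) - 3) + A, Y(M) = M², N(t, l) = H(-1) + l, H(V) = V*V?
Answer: -15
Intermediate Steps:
H(V) = V²
N(t, l) = 1 + l (N(t, l) = (-1)² + l = 1 + l)
h = -10 (h = (0² - 3) - 7 = (0 - 3) - 7 = -3 - 7 = -10)
h*N(-7, 0) + B(-2) = -10*(1 + 0) - 5 = -10*1 - 5 = -10 - 5 = -15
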